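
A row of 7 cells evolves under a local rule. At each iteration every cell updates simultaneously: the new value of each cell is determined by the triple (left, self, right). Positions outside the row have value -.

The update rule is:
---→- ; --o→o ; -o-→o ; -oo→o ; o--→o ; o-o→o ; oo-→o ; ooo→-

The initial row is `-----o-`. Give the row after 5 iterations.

oooo-oo

----ooo
---oo-o
--ooooo
-oo---o
oooo-oo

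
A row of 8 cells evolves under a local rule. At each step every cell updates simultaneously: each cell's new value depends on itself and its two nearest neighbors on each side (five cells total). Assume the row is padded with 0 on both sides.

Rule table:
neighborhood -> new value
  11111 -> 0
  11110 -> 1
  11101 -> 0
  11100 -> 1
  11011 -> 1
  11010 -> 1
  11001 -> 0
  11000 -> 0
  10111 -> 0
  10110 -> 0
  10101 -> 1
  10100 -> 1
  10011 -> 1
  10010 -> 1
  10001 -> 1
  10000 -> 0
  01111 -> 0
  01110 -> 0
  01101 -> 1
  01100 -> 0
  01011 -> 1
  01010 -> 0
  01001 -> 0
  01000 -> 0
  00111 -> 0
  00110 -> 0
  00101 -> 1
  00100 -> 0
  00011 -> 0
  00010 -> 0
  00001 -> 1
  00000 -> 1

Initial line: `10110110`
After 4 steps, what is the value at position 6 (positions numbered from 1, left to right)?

11011000
01100001
00000100
11110000
position 6 holds 0

0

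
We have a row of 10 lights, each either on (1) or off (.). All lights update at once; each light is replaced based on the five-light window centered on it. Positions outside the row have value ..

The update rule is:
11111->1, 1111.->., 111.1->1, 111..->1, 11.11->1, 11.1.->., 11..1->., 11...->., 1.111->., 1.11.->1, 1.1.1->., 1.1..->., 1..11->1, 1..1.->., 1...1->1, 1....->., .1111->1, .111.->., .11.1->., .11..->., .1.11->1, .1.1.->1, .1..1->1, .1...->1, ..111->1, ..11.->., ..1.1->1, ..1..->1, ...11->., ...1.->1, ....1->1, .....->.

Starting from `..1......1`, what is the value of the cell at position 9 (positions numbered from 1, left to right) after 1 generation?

1

1111...111
position 9 holds 1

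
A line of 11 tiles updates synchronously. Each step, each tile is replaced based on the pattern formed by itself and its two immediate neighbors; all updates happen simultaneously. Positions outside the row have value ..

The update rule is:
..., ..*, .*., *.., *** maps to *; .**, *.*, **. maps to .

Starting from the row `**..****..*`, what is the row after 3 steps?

..*********

step 1: ..**.**.***
step 2: **.......*.
step 3: ..*********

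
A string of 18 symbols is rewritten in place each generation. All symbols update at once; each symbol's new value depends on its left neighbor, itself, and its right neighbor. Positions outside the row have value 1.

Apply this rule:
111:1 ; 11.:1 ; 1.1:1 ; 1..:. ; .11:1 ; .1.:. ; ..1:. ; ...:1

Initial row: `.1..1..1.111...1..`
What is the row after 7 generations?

1111111111111..111

1.......1111.1....
1.11111.11111..11.
1111111111111..111
1111111111111..111  (fixed point — unchanged through generation 7)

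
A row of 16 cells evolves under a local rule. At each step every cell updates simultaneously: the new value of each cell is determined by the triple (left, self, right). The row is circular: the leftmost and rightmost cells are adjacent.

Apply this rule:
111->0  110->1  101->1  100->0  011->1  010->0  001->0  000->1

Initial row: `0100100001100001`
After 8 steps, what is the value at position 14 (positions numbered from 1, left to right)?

1000001101101100
0011101111111100
1010111000000101
1101101011110011
0111110110010010
0100011110000000
0001010010111111
0100100001100001
position 14 holds 0

0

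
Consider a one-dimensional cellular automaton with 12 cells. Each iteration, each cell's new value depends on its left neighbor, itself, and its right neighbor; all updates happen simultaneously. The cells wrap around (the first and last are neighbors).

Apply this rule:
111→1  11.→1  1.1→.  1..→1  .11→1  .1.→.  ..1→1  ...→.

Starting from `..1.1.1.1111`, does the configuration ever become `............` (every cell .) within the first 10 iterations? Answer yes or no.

no

iteration 1: 11......1111
iteration 2: 111....11111
iteration 3: 1111..111111
iteration 4: 111111111111
iteration 5: 111111111111  (fixed point — unchanged through iteration 10)
iteration 10 is 111111111111, still not uniform .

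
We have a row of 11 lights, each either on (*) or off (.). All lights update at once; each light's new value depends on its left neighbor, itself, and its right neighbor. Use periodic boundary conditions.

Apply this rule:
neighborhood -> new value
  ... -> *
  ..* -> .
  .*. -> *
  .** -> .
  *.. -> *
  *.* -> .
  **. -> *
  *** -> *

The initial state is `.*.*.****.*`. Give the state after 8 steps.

.**.*.*.**.

.*.*..***.*
.*.**..**.*
.*..**..*.*
.**..**.*.*
..**..*.*.*
*..**.*.*.*
**..*.*.*..
.**.*.*.**.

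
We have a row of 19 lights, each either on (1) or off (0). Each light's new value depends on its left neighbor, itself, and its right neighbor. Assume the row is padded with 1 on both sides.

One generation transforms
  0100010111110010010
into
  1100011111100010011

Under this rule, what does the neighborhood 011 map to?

At position 7 the neighborhood is 011; the next row has 1 there.

1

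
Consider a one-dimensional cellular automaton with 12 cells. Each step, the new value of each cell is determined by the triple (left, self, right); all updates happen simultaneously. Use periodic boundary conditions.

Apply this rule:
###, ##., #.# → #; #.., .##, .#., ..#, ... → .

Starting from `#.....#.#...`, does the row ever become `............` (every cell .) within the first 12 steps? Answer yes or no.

yes

.......#....
............
all cells are . at step 2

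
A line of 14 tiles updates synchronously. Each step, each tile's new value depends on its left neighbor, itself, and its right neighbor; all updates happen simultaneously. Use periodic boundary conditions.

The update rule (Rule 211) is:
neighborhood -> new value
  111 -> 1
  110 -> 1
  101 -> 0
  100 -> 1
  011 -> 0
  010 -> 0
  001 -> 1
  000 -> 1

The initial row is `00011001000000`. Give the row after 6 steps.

11111110011001

11101110111111
11100110011111
11111011101111
11111001100111
11111110111011
11111110011001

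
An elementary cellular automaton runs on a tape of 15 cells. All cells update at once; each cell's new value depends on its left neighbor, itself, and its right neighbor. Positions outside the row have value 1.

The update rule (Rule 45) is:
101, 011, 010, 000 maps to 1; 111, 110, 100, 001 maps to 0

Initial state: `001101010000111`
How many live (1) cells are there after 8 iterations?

001011110110100
001110001101100
001000101011000
001010111110010
001111100000011
001000001111010
001011101000111
001110011010100
count of 1: 7

7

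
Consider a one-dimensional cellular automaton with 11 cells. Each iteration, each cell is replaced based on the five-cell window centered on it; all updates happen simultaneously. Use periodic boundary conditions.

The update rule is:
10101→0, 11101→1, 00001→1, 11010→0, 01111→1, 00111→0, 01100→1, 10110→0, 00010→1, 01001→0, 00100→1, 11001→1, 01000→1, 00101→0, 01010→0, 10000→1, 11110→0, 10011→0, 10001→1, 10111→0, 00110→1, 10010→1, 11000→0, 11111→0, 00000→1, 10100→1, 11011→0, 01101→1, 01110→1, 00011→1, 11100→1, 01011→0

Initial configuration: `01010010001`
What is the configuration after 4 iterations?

iteration 1: 00010111110
iteration 2: 11100010010
iteration 3: 01101110100
iteration 4: 11100110111

11100110111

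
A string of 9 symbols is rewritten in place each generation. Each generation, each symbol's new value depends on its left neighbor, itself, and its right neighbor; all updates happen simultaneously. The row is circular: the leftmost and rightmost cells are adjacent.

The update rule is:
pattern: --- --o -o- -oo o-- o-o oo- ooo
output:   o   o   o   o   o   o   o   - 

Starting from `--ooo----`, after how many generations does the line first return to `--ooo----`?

2

ooo-ooooo
--ooo----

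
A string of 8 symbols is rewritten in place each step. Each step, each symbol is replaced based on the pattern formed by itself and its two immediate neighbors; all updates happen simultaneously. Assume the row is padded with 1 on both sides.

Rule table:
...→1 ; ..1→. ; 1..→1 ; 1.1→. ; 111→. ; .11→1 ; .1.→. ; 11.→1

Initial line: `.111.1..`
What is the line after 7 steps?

step 1: .1.1..1.
step 2: ....1...
step 3: 111..11.
step 4: ..11.11.
step 5: 1.11.11.
step 6: 1.11.11.  (fixed point — unchanged through step 7)

1.11.11.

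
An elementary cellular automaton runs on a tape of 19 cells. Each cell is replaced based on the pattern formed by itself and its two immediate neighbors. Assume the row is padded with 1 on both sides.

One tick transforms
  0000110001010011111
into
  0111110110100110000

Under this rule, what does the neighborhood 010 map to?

0

At position 9 the neighborhood is 010; the next row has 0 there.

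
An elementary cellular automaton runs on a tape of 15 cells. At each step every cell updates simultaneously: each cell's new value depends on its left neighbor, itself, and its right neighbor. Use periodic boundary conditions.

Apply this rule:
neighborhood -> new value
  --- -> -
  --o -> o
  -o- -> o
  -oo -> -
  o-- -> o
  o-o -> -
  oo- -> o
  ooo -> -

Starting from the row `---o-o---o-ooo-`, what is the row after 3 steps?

-o-oooooo-o-o--

--oo-oo-oo---oo
oo-o--o--oo-o-o
-o-oooooo-o-o--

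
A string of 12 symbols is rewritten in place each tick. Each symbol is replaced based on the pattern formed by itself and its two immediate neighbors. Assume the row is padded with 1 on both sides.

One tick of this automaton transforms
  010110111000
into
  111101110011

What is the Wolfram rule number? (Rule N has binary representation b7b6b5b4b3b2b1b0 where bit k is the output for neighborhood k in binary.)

175

position 7: 111 → 1  (bit 7 = 1)
position 4: 110 → 0  (bit 6 = 0)
position 0: 101 → 1  (bit 5 = 1)
position 9: 100 → 0  (bit 4 = 0)
position 3: 011 → 1  (bit 3 = 1)
position 1: 010 → 1  (bit 2 = 1)
position 11: 001 → 1  (bit 1 = 1)
position 10: 000 → 1  (bit 0 = 1)
bits b7..b0 = 10101111 = 175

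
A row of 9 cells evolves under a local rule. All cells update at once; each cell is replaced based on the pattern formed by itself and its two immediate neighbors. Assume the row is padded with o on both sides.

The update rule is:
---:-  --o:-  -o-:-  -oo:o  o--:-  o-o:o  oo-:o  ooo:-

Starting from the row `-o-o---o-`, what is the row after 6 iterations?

o-------o

o-o-----o
oo------o
-o------o
o-------o
o-------o  (fixed point — unchanged through iteration 6)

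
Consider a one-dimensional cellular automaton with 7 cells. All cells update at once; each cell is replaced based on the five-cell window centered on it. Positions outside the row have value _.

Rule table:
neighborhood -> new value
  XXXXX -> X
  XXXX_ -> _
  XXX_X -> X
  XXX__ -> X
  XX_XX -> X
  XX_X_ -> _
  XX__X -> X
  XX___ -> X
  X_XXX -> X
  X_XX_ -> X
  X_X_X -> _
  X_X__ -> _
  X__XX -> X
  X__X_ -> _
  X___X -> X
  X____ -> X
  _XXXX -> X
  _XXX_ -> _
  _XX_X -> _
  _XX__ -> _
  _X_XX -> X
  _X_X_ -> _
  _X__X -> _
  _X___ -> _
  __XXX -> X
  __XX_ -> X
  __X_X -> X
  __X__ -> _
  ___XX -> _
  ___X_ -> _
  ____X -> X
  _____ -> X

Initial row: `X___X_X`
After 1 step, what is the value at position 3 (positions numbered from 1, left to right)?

X

__X_X__
position 3 holds X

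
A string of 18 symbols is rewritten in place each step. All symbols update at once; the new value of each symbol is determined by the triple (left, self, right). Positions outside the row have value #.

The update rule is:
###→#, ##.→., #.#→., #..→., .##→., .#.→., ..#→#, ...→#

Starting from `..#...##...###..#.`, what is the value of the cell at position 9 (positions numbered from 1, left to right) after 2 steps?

step 1: .#..##...##.#..#..
step 2: ...#...##.....#..#
position 9 holds #

#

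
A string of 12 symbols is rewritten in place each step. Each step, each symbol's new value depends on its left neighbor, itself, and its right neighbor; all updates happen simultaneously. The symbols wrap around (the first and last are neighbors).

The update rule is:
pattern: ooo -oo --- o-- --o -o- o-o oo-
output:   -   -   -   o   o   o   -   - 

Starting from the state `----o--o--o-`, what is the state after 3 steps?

step 1: ---ooooooooo
step 2: o-o---------
step 3: o-oo-------o

o-oo-------o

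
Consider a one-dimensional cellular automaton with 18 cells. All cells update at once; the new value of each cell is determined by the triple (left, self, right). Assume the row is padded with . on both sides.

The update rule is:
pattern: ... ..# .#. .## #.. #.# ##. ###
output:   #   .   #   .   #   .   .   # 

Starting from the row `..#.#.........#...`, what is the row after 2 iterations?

#.#..#######...##.

iteration 1: #.#.#########.####
iteration 2: #.#..#######...##.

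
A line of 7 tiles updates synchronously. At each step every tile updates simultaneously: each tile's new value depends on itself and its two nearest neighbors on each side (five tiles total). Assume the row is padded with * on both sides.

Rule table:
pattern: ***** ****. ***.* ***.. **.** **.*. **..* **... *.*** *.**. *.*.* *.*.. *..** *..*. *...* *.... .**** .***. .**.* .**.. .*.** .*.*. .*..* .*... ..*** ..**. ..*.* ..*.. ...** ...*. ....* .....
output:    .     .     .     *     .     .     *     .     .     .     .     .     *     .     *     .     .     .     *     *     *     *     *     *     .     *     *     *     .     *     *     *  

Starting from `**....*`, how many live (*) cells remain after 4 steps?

.*..*..
..*.***
*.**...
...*.*.
count of *: 2

2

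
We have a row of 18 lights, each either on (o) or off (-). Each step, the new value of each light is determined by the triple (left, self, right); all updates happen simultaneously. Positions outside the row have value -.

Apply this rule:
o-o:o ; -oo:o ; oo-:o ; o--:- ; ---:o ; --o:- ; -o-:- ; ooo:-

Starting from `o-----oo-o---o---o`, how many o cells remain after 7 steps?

--ooo-ooo--o---o--
o-o-ooo-o----o---o
-o-oo-oo--oo---o--
--oooooo--oo-o---o
o-o----o--ooo--o--
-o--oo----o-o----o
----oo-oo--o--oo--
count of o: 7

7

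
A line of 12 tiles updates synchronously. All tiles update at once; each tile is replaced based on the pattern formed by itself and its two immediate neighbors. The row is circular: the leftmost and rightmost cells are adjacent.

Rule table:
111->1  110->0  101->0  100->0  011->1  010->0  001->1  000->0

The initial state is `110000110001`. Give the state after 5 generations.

011000111000

100001100011
000011000111
000110001110
001100011100
011000111000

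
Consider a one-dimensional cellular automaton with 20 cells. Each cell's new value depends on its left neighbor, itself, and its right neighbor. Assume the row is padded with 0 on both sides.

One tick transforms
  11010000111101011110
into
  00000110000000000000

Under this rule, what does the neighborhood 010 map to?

At position 3 the neighborhood is 010; the next row has 0 there.

0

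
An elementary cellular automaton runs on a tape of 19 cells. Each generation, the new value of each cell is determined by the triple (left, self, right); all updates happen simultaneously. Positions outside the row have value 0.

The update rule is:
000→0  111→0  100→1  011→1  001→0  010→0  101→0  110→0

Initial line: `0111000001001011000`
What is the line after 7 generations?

0100100000100010100
0010010000010000010
0001001000001000001
0000100100000100000
0000010010000010000
0000001001000001000
0000000100100000100

0000000100100000100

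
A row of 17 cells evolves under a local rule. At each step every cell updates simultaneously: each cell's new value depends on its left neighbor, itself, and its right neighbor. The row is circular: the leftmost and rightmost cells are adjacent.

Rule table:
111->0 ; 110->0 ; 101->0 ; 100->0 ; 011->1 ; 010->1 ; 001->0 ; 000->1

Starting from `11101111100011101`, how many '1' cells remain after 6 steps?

step 1: 00001000001010001
step 2: 01101011101010101
step 3: 01001010001010101
step 4: 01001010101010101
step 5: 01001010101010101  (fixed point — unchanged through step 6)
count of 1: 8

8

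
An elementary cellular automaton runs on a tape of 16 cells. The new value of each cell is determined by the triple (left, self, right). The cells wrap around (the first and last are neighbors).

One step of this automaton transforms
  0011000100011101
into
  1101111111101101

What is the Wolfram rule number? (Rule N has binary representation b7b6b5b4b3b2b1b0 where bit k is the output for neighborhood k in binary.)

215

position 12: 111 → 1  (bit 7 = 1)
position 3: 110 → 1  (bit 6 = 1)
position 14: 101 → 0  (bit 5 = 0)
position 0: 100 → 1  (bit 4 = 1)
position 2: 011 → 0  (bit 3 = 0)
position 7: 010 → 1  (bit 2 = 1)
position 1: 001 → 1  (bit 1 = 1)
position 5: 000 → 1  (bit 0 = 1)
bits b7..b0 = 11010111 = 215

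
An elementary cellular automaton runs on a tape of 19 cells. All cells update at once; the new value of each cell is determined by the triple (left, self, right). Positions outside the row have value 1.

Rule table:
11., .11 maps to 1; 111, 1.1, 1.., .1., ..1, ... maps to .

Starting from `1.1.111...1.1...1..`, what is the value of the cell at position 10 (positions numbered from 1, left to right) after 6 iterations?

.

iteration 1: 1...1.1............
iteration 2: 1..................
iteration 3: 1..................  (fixed point — unchanged through iteration 6)
position 10 holds .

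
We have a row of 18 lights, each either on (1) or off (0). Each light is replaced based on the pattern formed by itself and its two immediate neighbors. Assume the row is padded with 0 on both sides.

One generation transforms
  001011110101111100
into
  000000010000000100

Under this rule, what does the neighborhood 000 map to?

0

At position 0 the neighborhood is 000; the next row has 0 there.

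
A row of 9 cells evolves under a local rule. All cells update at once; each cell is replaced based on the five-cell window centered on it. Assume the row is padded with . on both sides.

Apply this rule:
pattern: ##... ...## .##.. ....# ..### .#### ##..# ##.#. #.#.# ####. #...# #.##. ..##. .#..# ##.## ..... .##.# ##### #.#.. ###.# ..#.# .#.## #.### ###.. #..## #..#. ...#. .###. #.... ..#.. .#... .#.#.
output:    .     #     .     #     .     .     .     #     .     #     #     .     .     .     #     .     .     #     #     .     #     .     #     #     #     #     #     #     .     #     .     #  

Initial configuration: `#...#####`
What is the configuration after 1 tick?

#.##..###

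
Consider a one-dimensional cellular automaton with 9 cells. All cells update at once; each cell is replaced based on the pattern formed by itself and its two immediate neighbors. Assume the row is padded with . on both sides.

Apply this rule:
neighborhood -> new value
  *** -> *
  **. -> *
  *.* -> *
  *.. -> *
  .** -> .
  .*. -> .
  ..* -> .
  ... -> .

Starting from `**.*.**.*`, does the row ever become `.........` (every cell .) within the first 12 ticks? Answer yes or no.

.**.*.**.
..**.*.**
...**.*.*
....**.*.
.....**.*
......**.
.......**
........*
.........
all cells are . at tick 9

yes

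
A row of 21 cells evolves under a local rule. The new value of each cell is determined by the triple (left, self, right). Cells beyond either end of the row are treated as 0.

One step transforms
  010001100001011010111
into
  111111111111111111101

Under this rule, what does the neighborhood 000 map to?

At position 3 the neighborhood is 000; the next row has 1 there.

1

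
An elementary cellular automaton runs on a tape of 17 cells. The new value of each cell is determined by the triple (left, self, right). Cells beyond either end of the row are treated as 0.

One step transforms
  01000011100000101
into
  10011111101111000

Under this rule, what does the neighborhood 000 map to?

1

At position 3 the neighborhood is 000; the next row has 1 there.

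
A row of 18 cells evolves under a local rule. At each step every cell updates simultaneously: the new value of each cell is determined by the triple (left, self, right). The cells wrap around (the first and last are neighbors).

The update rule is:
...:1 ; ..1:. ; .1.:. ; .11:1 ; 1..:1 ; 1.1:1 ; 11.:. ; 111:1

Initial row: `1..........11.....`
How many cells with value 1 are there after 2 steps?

step 1: .111111111.1.1111.
step 2: .11111111.1.1111.1
count of 1: 14

14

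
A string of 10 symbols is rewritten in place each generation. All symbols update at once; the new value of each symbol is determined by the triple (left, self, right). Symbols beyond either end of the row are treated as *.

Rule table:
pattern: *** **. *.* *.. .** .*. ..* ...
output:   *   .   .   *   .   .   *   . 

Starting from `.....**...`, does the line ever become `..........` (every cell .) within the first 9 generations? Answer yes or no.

*...*..*.*
.*.*.**...
.......*.*
*.....*...
.*...*.*.*
..*.*.....
**...*...*
*.*.*.*.*.
..........
all cells are . at generation 9

yes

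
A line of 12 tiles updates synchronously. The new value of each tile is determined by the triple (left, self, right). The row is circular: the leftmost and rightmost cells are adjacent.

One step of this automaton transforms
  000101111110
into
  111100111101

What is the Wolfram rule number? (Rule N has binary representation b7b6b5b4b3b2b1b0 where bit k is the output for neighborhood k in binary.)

position 6: 111 → 1  (bit 7 = 1)
position 10: 110 → 0  (bit 6 = 0)
position 4: 101 → 0  (bit 5 = 0)
position 11: 100 → 1  (bit 4 = 1)
position 5: 011 → 0  (bit 3 = 0)
position 3: 010 → 1  (bit 2 = 1)
position 2: 001 → 1  (bit 1 = 1)
position 0: 000 → 1  (bit 0 = 1)
bits b7..b0 = 10010111 = 151

151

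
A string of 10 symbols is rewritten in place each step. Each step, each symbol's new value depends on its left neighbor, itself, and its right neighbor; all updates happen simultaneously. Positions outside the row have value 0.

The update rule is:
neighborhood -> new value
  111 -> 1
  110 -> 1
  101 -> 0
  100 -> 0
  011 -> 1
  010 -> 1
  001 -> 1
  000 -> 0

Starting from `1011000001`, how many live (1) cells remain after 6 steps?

8

step 1: 1011000011
step 2: 1011000111
step 3: 1011001111
step 4: 1011011111
step 5: 1011011111  (fixed point — unchanged through step 6)
count of 1: 8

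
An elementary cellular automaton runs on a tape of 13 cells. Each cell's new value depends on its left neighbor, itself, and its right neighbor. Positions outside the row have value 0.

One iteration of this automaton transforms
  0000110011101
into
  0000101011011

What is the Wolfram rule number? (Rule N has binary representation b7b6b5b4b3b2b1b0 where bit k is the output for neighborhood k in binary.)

position 9: 111 → 1  (bit 7 = 1)
position 5: 110 → 0  (bit 6 = 0)
position 11: 101 → 1  (bit 5 = 1)
position 6: 100 → 1  (bit 4 = 1)
position 4: 011 → 1  (bit 3 = 1)
position 12: 010 → 1  (bit 2 = 1)
position 3: 001 → 0  (bit 1 = 0)
position 0: 000 → 0  (bit 0 = 0)
bits b7..b0 = 10111100 = 188

188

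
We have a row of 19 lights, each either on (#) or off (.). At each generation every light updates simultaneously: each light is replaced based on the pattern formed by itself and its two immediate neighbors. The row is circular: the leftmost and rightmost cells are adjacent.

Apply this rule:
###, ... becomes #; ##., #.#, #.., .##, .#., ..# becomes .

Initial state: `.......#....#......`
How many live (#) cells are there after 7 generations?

8

generation 1: ######...##...#####
generation 2: #####..#....#..####
generation 3: ####.....##.....###
generation 4: ###..###....###..##
generation 5: ##....#..##..#....#
generation 6: #..##..........##..
generation 7: ......########.....
count of #: 8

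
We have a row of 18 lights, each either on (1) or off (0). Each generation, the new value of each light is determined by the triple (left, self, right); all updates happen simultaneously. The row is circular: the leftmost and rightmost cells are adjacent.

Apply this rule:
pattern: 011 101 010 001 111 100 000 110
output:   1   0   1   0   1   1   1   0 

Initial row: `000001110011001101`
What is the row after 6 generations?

010101001010101101

111101101010101001
111001001010101101
110101101010101001
100101001010101101
010101101010101001
010101001010101101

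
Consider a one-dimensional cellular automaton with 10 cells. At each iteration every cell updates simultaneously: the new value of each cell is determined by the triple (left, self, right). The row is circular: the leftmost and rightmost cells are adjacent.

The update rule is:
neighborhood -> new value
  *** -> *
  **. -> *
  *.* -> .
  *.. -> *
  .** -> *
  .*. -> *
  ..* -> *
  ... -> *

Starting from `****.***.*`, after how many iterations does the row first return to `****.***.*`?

****.***.*

1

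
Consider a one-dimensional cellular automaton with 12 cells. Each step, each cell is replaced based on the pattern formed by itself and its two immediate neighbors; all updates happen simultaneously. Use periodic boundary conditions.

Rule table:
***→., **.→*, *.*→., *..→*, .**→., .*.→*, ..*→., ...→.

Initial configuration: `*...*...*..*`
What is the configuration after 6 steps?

.**..**..**.

step 1: **..**..**..
step 2: .**..**..**.
step 3: ..**..**..**
step 4: *..**..**..*
step 5: **..**..**..  (repeats step 1; period 4)
step 6: .**..**..**.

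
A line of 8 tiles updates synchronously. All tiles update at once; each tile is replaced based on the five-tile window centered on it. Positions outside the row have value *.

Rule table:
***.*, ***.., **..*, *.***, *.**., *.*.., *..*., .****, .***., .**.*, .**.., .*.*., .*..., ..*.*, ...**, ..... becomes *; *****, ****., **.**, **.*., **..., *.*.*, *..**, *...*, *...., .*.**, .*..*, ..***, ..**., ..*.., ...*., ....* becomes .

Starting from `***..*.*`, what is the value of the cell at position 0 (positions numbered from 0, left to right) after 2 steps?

*

..****.*
*..*.*.*
position 0 holds *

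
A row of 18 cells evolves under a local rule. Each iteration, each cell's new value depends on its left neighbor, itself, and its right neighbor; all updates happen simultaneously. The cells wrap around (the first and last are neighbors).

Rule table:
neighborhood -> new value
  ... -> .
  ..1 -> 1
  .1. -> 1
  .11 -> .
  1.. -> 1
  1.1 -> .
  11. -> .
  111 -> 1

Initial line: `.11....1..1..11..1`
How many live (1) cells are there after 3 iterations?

iteration 1: ...1..1111111..111
iteration 2: 1.1111.11111.11.1.
iteration 3: 1..11...111.....1.
count of 1: 7

7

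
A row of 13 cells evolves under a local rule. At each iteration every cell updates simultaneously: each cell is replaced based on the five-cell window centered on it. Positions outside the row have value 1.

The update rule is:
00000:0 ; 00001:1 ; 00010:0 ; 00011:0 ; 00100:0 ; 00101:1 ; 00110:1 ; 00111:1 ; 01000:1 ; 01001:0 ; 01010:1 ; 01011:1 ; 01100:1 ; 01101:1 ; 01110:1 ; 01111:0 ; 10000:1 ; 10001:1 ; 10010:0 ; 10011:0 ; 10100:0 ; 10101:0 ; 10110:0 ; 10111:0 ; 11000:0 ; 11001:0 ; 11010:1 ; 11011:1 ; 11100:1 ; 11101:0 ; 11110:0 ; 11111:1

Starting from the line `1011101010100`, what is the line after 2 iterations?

1010101010110

0101010101000
1010101010110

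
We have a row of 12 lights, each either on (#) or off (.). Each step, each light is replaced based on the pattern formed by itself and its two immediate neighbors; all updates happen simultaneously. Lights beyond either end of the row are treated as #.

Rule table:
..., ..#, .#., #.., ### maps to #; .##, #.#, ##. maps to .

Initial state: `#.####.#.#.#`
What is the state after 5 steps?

...##..#.#..
###..###.###
##.##.#...##
#.....####.#
.#####.##...

.#####.##...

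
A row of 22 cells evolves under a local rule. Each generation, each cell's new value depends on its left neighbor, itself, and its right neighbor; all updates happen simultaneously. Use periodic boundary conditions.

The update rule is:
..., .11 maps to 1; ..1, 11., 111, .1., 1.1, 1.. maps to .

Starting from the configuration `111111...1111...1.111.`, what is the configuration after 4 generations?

1......1.1....1...1...
..1111.....11...1...1.
1.1....111.1..1...1...
....11.1........1...1.

....11.1........1...1.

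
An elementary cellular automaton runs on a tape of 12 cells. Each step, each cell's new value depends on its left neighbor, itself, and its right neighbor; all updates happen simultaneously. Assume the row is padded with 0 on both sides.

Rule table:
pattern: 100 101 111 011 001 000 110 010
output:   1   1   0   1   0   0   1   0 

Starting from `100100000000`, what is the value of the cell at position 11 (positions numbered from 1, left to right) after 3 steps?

step 1: 010010000000
step 2: 001001000000
step 3: 000100100000
position 11 holds 0

0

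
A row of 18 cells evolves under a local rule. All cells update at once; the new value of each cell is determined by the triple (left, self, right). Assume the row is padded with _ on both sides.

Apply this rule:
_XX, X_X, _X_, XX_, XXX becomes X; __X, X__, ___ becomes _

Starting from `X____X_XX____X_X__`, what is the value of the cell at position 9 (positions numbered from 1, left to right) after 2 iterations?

X

X____XXXX____XXX__
X____XXXX____XXX__
position 9 holds X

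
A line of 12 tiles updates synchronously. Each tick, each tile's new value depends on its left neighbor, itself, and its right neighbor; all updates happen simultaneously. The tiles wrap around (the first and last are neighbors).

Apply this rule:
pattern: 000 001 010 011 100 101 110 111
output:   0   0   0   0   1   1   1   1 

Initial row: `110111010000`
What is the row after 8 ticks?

011011101000
001101110100
000110111010
000011011101
100001101110
010000110111
101000011011
110100001101

110100001101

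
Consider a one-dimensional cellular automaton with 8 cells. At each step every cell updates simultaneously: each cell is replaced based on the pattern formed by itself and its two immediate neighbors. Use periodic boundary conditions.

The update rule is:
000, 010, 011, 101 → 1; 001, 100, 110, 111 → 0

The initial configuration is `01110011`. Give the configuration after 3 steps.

11000010
10011011
00010110

00010110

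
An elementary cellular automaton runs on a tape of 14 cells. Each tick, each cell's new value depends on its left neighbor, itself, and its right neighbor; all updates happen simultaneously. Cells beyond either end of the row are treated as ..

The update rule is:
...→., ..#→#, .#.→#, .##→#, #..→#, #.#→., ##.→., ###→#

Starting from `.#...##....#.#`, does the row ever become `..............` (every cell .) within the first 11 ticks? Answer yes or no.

###.##.#..##.#
##..#..####..#
#.########.###
#.#######..##.
#.######.###.#
#.#####..##..#
#.####.###.###
#.###..##..##.
#.##.###.###.#
#.#..##..##..#
#.####.###.###
tick 11 is #.####.###.###, still not uniform .

no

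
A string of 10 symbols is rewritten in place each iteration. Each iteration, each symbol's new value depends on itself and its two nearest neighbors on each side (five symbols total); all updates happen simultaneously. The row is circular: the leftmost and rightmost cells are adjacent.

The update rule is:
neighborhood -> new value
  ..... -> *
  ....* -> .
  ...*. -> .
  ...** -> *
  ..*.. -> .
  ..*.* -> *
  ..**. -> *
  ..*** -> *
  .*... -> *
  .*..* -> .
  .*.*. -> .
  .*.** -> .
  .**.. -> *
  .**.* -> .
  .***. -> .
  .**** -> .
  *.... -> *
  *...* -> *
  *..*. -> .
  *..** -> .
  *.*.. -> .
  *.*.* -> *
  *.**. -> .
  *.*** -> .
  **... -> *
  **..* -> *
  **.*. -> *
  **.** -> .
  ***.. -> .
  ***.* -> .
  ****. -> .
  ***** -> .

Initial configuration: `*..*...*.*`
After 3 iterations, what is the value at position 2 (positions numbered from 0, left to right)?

**..**.*..
***.*.*...
*..**..***
position 2 holds .

.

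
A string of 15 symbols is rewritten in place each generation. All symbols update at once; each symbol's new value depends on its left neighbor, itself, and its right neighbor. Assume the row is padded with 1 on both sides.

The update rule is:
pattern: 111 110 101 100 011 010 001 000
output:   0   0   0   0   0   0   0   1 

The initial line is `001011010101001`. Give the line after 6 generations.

011111111111110

generation 1: 000000000000000
generation 2: 011111111111110
generation 3: 000000000000000  (repeats generation 1; period 2)
generation 6: 011111111111110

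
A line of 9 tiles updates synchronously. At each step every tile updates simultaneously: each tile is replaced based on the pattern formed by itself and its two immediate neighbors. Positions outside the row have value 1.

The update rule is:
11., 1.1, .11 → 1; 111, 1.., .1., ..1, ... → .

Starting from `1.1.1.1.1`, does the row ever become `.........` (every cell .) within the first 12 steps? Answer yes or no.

yes

11.1.1.11
.11.1.11.
1111.1111
...111...
...1.1...
....1....
.........
all cells are . at step 7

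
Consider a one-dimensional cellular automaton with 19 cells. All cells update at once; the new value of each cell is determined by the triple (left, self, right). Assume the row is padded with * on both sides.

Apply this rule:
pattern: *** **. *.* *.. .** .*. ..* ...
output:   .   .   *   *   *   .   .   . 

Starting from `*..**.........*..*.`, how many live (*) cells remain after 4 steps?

.*.*.*.........*..*
*.*.*.*.........*.*
.*.*.*.*.........**
*.*.*.*.*........*.
count of *: 6

6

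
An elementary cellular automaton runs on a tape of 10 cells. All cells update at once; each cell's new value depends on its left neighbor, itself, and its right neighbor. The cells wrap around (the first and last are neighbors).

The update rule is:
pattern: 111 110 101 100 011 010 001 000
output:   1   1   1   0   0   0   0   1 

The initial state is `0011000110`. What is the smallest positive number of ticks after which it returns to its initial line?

1001010010
0000100001
0110001100
0010100101
0001000010
1100011000
0101001010
0010000100
1000110001
1010010100
0100001000
0001100011
0100101001
1000010000
0011000110

15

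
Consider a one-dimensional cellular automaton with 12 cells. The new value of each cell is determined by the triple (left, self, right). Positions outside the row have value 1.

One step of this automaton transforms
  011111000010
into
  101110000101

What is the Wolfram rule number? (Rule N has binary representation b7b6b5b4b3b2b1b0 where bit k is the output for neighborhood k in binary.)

162

position 2: 111 → 1  (bit 7 = 1)
position 5: 110 → 0  (bit 6 = 0)
position 0: 101 → 1  (bit 5 = 1)
position 6: 100 → 0  (bit 4 = 0)
position 1: 011 → 0  (bit 3 = 0)
position 10: 010 → 0  (bit 2 = 0)
position 9: 001 → 1  (bit 1 = 1)
position 7: 000 → 0  (bit 0 = 0)
bits b7..b0 = 10100010 = 162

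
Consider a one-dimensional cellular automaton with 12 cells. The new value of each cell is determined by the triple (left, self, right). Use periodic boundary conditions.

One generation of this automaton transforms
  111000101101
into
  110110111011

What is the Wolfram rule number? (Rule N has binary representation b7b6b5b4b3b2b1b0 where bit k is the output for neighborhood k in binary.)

position 0: 111 → 1  (bit 7 = 1)
position 2: 110 → 0  (bit 6 = 0)
position 7: 101 → 1  (bit 5 = 1)
position 3: 100 → 1  (bit 4 = 1)
position 8: 011 → 1  (bit 3 = 1)
position 6: 010 → 1  (bit 2 = 1)
position 5: 001 → 0  (bit 1 = 0)
position 4: 000 → 1  (bit 0 = 1)
bits b7..b0 = 10111101 = 189

189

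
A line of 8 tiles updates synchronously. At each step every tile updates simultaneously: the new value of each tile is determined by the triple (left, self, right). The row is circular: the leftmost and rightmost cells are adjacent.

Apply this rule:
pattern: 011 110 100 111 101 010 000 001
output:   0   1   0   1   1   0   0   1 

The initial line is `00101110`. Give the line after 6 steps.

10101010

01010110
10101010
01010101
10101010  (repeats step 2; period 2)
step 6: 10101010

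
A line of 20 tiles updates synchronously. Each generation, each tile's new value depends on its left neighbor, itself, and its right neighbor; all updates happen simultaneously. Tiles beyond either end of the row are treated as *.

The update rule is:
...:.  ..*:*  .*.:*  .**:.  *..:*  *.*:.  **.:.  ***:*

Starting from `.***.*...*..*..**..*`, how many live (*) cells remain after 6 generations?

6

..*..**.*******..**.
*****....*****.**...
****.*..*.***....*.*
***..****..*.*..**..
**.**.**.***.***..**
*.........*...*.**.*
count of *: 6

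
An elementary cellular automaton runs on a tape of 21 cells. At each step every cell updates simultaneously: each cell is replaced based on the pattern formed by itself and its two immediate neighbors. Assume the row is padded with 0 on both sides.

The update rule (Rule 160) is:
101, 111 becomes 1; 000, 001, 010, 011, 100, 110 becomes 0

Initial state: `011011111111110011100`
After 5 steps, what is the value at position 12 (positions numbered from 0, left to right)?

000101111111100001000
000010111111000000000
000001011110000000000
000000101100000000000
000000010000000000000
position 12 holds 0

0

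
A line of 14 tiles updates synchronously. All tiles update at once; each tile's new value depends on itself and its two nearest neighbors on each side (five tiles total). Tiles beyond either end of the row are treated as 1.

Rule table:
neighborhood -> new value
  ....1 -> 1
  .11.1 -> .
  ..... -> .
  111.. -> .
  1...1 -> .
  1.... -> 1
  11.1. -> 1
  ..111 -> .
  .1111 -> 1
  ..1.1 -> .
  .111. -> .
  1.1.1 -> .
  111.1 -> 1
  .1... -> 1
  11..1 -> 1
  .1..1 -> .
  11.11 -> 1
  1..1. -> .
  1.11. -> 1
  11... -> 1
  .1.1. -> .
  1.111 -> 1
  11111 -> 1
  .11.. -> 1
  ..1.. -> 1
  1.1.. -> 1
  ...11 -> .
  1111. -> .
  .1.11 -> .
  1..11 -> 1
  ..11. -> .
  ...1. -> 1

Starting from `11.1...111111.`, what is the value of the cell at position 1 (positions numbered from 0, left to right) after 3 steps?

.1111...111.11
111..1....1111
1..1.1111..111
position 1 holds .

.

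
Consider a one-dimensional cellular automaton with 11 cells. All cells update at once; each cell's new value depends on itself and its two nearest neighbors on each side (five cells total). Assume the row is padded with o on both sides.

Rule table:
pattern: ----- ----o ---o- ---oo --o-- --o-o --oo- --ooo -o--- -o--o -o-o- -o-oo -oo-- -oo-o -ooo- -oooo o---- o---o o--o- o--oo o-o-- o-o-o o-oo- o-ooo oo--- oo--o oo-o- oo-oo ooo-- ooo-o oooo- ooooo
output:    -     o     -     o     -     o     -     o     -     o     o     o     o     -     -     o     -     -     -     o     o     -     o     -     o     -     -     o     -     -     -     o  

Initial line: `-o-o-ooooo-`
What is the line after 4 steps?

-oo-----oo-

--o-o-oo--o
--oo-ooo-oo
-o--o---o-o
-oo-----oo-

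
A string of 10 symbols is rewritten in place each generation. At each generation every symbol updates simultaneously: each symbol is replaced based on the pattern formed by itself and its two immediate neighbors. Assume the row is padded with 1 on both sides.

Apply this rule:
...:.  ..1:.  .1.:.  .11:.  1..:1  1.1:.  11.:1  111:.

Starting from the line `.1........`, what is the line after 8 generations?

generation 1: ..1.......
generation 2: 1..1......
generation 3: 11..1.....
generation 4: .11..1....
generation 5: ..11..1...
generation 6: 1..11..1..
generation 7: 11..11..1.
generation 8: .11..11...

.11..11...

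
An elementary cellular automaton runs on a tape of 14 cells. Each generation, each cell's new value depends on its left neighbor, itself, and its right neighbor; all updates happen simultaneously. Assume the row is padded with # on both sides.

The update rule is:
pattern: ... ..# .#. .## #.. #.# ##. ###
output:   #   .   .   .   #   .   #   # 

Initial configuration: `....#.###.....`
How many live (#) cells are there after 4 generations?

###....######.
######..#####.
#######..####.
########..###.
count of #: 11

11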